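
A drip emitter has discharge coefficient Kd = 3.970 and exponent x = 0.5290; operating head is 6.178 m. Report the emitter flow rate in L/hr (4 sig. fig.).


Approach: apply the emitter characteristic equation, q = Kd * h^x.
q = 3.970 * 6.178^0.5290 = 10.40 L/hr
Therefore the emitter flow rate = 10.40 L/hr.


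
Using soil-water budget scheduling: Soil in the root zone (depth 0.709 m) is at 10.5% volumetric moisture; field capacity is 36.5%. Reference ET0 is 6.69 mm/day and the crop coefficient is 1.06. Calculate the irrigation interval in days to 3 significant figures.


Approach: apply soil-water budget scheduling, SMD = (FC-theta)/100*depth*1000; ETc = ET0*Kc; interval = SMD/ETc.
Step 1 — soil moisture deficit:
  SMD = (36.5 - 10.5)/100 * 0.709 * 1000 = 184.34 mm
Step 2 — daily crop ET (ETc = ET0*Kc):
  ETc = 6.69 * 1.06 = 7.0914 mm/day
Step 3 — irrigation interval (SMD/ETc):
  interval = 184.34 / 7.0914 = 26.0 days
Therefore the irrigation interval = 26.0 days.


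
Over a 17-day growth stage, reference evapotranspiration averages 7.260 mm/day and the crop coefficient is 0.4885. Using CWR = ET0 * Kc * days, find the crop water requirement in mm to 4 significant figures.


CWR = 7.260 * 0.4885 * 17 = 60.29 mm
Therefore the crop water requirement = 60.29 mm.


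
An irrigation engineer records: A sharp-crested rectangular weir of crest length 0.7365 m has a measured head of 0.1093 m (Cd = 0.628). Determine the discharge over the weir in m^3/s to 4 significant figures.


Approach: apply the rectangular weir equation, Q = (2/3)*Cd*L*sqrt(2g)*H^1.5.
Q = (2/3)*0.628*0.7365*sqrt(2*9.81)*0.1093^1.5 = 0.04935 m^3/s
Therefore the discharge over the weir = 0.04935 m^3/s.


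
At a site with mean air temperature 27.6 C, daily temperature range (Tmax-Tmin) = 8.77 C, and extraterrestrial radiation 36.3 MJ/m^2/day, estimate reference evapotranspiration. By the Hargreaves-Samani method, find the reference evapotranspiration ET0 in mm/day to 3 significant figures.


Approach: apply the Hargreaves-Samani method, ET0 = 0.0023*(Tmean+17.8)*sqrt(Tmax-Tmin)*0.408*Ra.
ET0 = 0.0023*(27.6+17.8)*sqrt(8.77)*0.408*36.3 = 4.58 mm/day
Therefore the reference evapotranspiration ET0 = 4.58 mm/day.


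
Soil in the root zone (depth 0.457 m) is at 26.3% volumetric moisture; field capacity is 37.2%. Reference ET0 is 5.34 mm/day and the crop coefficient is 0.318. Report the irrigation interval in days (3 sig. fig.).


Approach: apply soil-water budget scheduling, SMD = (FC-theta)/100*depth*1000; ETc = ET0*Kc; interval = SMD/ETc.
Step 1 — soil moisture deficit:
  SMD = (37.2 - 26.3)/100 * 0.457 * 1000 = 49.813 mm
Step 2 — daily crop ET (ETc = ET0*Kc):
  ETc = 5.34 * 0.318 = 1.6981 mm/day
Step 3 — irrigation interval (SMD/ETc):
  interval = 49.813 / 1.6981 = 29.3 days
Therefore the irrigation interval = 29.3 days.


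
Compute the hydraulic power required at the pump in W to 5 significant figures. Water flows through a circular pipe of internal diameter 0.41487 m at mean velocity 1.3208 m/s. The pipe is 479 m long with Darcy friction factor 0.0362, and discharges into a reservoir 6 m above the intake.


Approach: apply continuity + Darcy-Weisbach + hydraulic power, Q = A*v; hf = f*(L/D)*(v^2/(2g)); H = static + hf; P = rho*g*Q*H.
Step 1 — flow rate (continuity, Q = A*v):
  A = pi*(0.41487/2)^2 = 0.1351805 m^2
  Q = 0.1351805 * 1.3208 = 0.1785464 m^3/s
Step 2 — friction head loss (Darcy-Weisbach):
  hf = 0.0362 * (479/0.41487) * (1.3208^2 / (2*9.81))
  hf = 3.716269 m
Step 3 — total head: H = 6 + 3.716269 = 9.716269 m
Step 4 — hydraulic power (P = rho*g*Q*H):
  P = 1000 * 9.81 * 0.1785464 * 9.716269 = 17018 W
Therefore the hydraulic power required at the pump = 17018 W.


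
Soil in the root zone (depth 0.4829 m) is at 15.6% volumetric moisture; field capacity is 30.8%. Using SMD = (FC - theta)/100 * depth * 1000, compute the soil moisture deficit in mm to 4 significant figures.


SMD = (30.8 - 15.6)/100 * 0.4829 * 1000 = 73.40 mm
Therefore the soil moisture deficit = 73.40 mm.


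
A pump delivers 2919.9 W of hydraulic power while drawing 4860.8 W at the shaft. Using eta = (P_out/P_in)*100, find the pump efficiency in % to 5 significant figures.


eta = (2919.9 / 4860.8) * 100 = 60.070 %
Therefore the pump efficiency = 60.070 %.


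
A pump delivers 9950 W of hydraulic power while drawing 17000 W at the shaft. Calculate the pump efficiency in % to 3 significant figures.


Approach: apply the efficiency ratio, eta = (P_out/P_in)*100.
eta = (9950 / 17000) * 100 = 58.5 %
Therefore the pump efficiency = 58.5 %.


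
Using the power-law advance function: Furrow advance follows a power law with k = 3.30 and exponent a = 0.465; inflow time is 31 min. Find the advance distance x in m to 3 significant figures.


Approach: apply the power-law advance function, x = k*t^a.
x = 3.30 * 31^0.465 = 16.3 m
Therefore the advance distance x = 16.3 m.


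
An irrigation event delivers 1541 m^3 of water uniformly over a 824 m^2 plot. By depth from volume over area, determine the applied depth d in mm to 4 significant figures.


Approach: apply depth from volume over area, d = (V/A)*1000.
d = (1541 / 824) * 1000 = 1870 mm
Therefore the applied depth d = 1870 mm.


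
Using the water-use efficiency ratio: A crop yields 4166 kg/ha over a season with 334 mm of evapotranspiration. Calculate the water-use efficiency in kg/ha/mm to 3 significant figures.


Approach: apply the water-use efficiency ratio, WUE = yield/ET.
WUE = 4166 / 334 = 12.5 kg/ha/mm
Therefore the water-use efficiency = 12.5 kg/ha/mm.


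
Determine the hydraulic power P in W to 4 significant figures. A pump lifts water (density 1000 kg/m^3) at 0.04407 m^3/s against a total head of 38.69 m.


Approach: apply the hydraulic power relation, P = rho*g*Q*H.
P = 1000 * 9.81 * 0.04407 * 38.69 = 16730 W
Therefore the hydraulic power P = 16730 W.


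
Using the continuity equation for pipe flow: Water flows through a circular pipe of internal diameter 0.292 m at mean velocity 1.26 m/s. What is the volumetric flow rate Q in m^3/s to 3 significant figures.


Approach: apply the continuity equation for pipe flow, Q = A * v with A = pi*(D/2)^2.
A = pi*(0.292/2)^2 = 0.066966 m^2
Q = 0.066966 * 1.26 = 0.0844 m^3/s
Therefore the volumetric flow rate Q = 0.0844 m^3/s.


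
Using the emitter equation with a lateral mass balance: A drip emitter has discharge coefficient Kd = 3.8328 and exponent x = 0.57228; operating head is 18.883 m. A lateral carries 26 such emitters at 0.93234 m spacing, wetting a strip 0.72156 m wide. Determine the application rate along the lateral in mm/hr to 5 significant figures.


Approach: apply the emitter equation with a lateral mass balance, q = Kd*h^x; Q = n*q; rate = Q/(n*spacing*width).
Step 1 — single emitter flow (q = Kd*h^x):
  q = 3.8328 * 18.883^0.57228 = 20.59615 L/hr
Step 2 — total lateral flow: Q = 26 * 20.59615 = 535.4999 L/hr
Step 3 — wetted area: A = 26 * 0.93234 * 0.72156 = 17.49122 m^2
Step 4 — application rate: Q/A = 535.4999/17.49122 = 30.615 mm/hr
Therefore the application rate along the lateral = 30.615 mm/hr.


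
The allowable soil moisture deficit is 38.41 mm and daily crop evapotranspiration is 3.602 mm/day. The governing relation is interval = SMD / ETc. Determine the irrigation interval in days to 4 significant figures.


interval = 38.41 / 3.602 = 10.66 days
Therefore the irrigation interval = 10.66 days.


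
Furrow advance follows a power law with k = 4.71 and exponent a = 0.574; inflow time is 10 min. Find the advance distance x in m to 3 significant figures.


Approach: apply the power-law advance function, x = k*t^a.
x = 4.71 * 10^0.574 = 17.7 m
Therefore the advance distance x = 17.7 m.


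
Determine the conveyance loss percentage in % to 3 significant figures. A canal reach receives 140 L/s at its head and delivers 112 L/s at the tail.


Approach: apply the conveyance loss ratio, loss% = ((Q_head - Q_tail)/Q_head)*100.
loss = ((140 - 112)/140)*100 = 20.0 %
Therefore the conveyance loss percentage = 20.0 %.


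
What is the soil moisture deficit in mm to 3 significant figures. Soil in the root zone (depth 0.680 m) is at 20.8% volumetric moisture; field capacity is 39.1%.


Approach: apply the soil moisture deficit relation, SMD = (FC - theta)/100 * depth * 1000.
SMD = (39.1 - 20.8)/100 * 0.680 * 1000 = 124 mm
Therefore the soil moisture deficit = 124 mm.


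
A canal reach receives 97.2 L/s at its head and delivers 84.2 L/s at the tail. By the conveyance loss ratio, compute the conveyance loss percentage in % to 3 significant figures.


Approach: apply the conveyance loss ratio, loss% = ((Q_head - Q_tail)/Q_head)*100.
loss = ((97.2 - 84.2)/97.2)*100 = 13.4 %
Therefore the conveyance loss percentage = 13.4 %.


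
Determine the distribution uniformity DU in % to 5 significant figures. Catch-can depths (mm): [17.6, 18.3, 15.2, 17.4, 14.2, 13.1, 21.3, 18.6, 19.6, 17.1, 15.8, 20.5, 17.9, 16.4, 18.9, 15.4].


Approach: apply the low-quarter distribution uniformity, DU = (mean of lowest quarter of readings / overall mean)*100.
sorted lowest 4 of 16: [13.1, 14.2, 15.2, 15.4] -> mean = 14.47500 mm
overall mean = 17.33125 mm
DU = (14.47500/17.33125)*100 = 83.520 %
Therefore the distribution uniformity DU = 83.520 %.


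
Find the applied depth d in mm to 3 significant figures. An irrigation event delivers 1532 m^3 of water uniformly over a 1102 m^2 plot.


Approach: apply depth from volume over area, d = (V/A)*1000.
d = (1532 / 1102) * 1000 = 1390 mm
Therefore the applied depth d = 1390 mm.


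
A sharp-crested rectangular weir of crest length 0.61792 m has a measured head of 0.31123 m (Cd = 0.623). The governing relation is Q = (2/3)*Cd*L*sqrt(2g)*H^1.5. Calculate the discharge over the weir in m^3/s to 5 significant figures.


Q = (2/3)*0.623*0.61792*sqrt(2*9.81)*0.31123^1.5 = 0.19738 m^3/s
Therefore the discharge over the weir = 0.19738 m^3/s.


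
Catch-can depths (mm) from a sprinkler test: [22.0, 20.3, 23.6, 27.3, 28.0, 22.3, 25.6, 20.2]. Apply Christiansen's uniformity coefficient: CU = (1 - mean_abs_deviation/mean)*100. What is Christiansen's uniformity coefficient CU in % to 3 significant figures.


mean = 23.663 mm
mean |d_i - mean| = 2.4781 mm
CU = (1 - 2.4781/23.663)*100 = 89.5 %
Therefore Christiansen's uniformity coefficient CU = 89.5 %.


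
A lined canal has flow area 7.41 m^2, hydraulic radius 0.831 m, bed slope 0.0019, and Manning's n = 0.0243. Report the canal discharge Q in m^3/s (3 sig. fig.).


Approach: apply Manning's equation, Q = (1/n)*A*R^(2/3)*S^(1/2).
Q = (1/0.0243) * 7.41 * 0.831^(2/3) * 0.0019^(1/2) = 11.7 m^3/s
Therefore the canal discharge Q = 11.7 m^3/s.


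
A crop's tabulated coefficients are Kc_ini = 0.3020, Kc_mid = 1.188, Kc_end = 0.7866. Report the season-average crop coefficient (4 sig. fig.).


Approach: apply a simple seasonal average, Kc_avg = (Kc_ini + Kc_mid + Kc_end)/3.
Kc_avg = (0.3020 + 1.188 + 0.7866)/3 = 0.7589
Therefore the season-average crop coefficient = 0.7589.


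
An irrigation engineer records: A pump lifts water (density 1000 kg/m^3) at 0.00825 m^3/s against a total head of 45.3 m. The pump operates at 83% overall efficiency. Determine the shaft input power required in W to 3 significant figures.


Approach: apply hydraulic power then efficiency conversion, P = rho*g*Q*H; P_in = P/eta.
Step 1 — hydraulic power (P = rho*g*Q*H):
  P = 1000 * 9.81 * 0.00825 * 45.3 = 3666.2 W
Step 2 — input power: P_in = P/eta = 3666.2 / 0.83 = 4420 W
Therefore the shaft input power required = 4420 W.


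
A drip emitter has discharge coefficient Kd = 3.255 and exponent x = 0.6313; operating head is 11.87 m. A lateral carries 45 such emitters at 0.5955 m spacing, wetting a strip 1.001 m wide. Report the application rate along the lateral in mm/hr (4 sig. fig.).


Approach: apply the emitter equation with a lateral mass balance, q = Kd*h^x; Q = n*q; rate = Q/(n*spacing*width).
Step 1 — single emitter flow (q = Kd*h^x):
  q = 3.255 * 11.87^0.6313 = 15.5186 L/hr
Step 2 — total lateral flow: Q = 45 * 15.5186 = 698.336 L/hr
Step 3 — wetted area: A = 45 * 0.5955 * 1.001 = 26.8243 m^2
Step 4 — application rate: Q/A = 698.336/26.8243 = 26.03 mm/hr
Therefore the application rate along the lateral = 26.03 mm/hr.


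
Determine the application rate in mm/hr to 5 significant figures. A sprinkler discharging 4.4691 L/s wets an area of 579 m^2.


Approach: apply the application rate relation, rate = (Q/A)*3600.
rate = (4.4691 / 579) * 3600 = 27.787 mm/hr
Therefore the application rate = 27.787 mm/hr.


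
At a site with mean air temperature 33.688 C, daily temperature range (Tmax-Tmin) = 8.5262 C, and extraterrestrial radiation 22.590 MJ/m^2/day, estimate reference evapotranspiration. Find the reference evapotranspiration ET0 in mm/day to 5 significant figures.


Approach: apply the Hargreaves-Samani method, ET0 = 0.0023*(Tmean+17.8)*sqrt(Tmax-Tmin)*0.408*Ra.
ET0 = 0.0023*(33.688+17.8)*sqrt(8.5262)*0.408*22.590 = 3.1870 mm/day
Therefore the reference evapotranspiration ET0 = 3.1870 mm/day.


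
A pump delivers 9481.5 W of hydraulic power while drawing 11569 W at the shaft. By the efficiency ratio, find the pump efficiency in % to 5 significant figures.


Approach: apply the efficiency ratio, eta = (P_out/P_in)*100.
eta = (9481.5 / 11569) * 100 = 81.956 %
Therefore the pump efficiency = 81.956 %.


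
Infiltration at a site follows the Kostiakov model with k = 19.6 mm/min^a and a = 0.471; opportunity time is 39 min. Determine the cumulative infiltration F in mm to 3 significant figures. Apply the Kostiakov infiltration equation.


Approach: apply the Kostiakov infiltration equation, F = k*t^a.
F = 19.6 * 39^0.471 = 110 mm
Therefore the cumulative infiltration F = 110 mm.


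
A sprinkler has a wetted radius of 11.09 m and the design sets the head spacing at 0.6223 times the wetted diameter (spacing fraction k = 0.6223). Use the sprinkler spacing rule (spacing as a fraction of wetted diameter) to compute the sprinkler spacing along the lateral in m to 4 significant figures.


Approach: apply the sprinkler spacing rule (spacing as a fraction of wetted diameter), S = k*(2*R).
S = 0.6223 * (2 * 11.09) = 13.80 m
Therefore the sprinkler spacing along the lateral = 13.80 m.


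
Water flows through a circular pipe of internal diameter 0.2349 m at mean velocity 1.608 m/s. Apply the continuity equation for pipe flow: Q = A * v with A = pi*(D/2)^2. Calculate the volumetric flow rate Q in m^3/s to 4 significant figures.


A = pi*(0.2349/2)^2 = 0.0433367 m^2
Q = 0.0433367 * 1.608 = 0.06969 m^3/s
Therefore the volumetric flow rate Q = 0.06969 m^3/s.


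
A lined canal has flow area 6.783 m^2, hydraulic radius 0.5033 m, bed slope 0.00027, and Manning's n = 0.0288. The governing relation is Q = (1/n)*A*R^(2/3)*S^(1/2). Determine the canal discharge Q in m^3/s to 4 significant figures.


Q = (1/0.0288) * 6.783 * 0.5033^(2/3) * 0.00027^(1/2) = 2.449 m^3/s
Therefore the canal discharge Q = 2.449 m^3/s.


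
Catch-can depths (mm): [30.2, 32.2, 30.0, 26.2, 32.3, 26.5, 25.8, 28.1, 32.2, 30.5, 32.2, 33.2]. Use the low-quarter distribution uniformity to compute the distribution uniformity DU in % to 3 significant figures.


Approach: apply the low-quarter distribution uniformity, DU = (mean of lowest quarter of readings / overall mean)*100.
sorted lowest 3 of 12: [25.8, 26.2, 26.5] -> mean = 26.167 mm
overall mean = 29.950 mm
DU = (26.167/29.950)*100 = 87.4 %
Therefore the distribution uniformity DU = 87.4 %.


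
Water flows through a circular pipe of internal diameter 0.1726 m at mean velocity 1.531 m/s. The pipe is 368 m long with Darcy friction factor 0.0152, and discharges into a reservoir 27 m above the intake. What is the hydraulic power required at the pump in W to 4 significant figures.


Approach: apply continuity + Darcy-Weisbach + hydraulic power, Q = A*v; hf = f*(L/D)*(v^2/(2g)); H = static + hf; P = rho*g*Q*H.
Step 1 — flow rate (continuity, Q = A*v):
  A = pi*(0.1726/2)^2 = 0.0233976 m^2
  Q = 0.0233976 * 1.531 = 0.0358217 m^3/s
Step 2 — friction head loss (Darcy-Weisbach):
  hf = 0.0152 * (368/0.1726) * (1.531^2 / (2*9.81))
  hf = 3.87170 m
Step 3 — total head: H = 27 + 3.87170 = 30.8717 m
Step 4 — hydraulic power (P = rho*g*Q*H):
  P = 1000 * 9.81 * 0.0358217 * 30.8717 = 10850 W
Therefore the hydraulic power required at the pump = 10850 W.


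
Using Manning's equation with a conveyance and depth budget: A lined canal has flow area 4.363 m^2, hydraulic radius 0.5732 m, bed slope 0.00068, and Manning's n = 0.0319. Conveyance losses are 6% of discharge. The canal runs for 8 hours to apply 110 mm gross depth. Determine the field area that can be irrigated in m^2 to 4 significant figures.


Approach: apply Manning's equation with a conveyance and depth budget, Q = (1/n)*A*R^(2/3)*S^(1/2); Q_field = Q*(1-loss); Area = Q_field*t/(d/1000).
Step 1 — canal discharge (Manning's equation):
  Q = (1/0.0319) * 4.363 * 0.5732^(2/3) * 0.00068^(1/2) = 2.46105 m^3/s
Step 2 — delivered flow: Q_field = 2.46105*(1 - 6/100) = 2.31338 m^3/s
Step 3 — volume delivered: V = 2.31338 * 8*3600 = 66625.4 m^3
Step 4 — area served: A = V / (depth/1000) = 66625.4 / 0.11 = 605700 m^2
Therefore the field area that can be irrigated = 605700 m^2.


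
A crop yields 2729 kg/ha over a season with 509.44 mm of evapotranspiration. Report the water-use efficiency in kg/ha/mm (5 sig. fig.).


Approach: apply the water-use efficiency ratio, WUE = yield/ET.
WUE = 2729 / 509.44 = 5.3569 kg/ha/mm
Therefore the water-use efficiency = 5.3569 kg/ha/mm.


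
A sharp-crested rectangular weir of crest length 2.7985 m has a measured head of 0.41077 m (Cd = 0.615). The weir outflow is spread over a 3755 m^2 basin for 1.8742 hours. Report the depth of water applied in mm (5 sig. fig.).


Approach: apply the rectangular weir equation with a volume-to-depth conversion, Q = (2/3)*Cd*L*sqrt(2g)*H^1.5; d = Q*t/A * 1000.
Step 1 — weir discharge:
  Q = (2/3)*0.615*2.7985*sqrt(2*9.81)*0.41077^1.5 = 1.338002 m^3/s
Step 2 — volume: V = 1.338002 * 1.8742*3600 = 9027.660 m^3
Step 3 — depth: d = V/A * 1000 = 9027.660/3755 * 1000 = 2404.2 mm
Therefore the depth of water applied = 2404.2 mm.


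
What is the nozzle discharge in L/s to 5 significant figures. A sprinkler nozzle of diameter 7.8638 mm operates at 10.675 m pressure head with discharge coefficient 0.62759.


Approach: apply the orifice equation, Q = Cd*A*sqrt(2*g*h), A = pi*(d/2)^2.
A = pi*(7.8638e-3/2)^2 = 4.856851e-05 m^2
Q = 0.62759 * 4.856851e-05 * sqrt(2*9.81*10.675) * 1000 = 0.44113 L/s
Therefore the nozzle discharge = 0.44113 L/s.


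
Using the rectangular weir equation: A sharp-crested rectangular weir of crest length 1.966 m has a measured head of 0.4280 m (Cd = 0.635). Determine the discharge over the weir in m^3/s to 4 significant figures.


Approach: apply the rectangular weir equation, Q = (2/3)*Cd*L*sqrt(2g)*H^1.5.
Q = (2/3)*0.635*1.966*sqrt(2*9.81)*0.4280^1.5 = 1.032 m^3/s
Therefore the discharge over the weir = 1.032 m^3/s.


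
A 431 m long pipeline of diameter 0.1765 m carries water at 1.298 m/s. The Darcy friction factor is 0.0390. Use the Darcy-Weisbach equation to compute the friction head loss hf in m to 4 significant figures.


Approach: apply the Darcy-Weisbach equation, hf = f*(L/D)*(v^2/(2g)).
hf = 0.0390 * (431/0.1765) * (1.298^2 / (2*9.81))
hf = 8.178 m
Therefore the friction head loss hf = 8.178 m.


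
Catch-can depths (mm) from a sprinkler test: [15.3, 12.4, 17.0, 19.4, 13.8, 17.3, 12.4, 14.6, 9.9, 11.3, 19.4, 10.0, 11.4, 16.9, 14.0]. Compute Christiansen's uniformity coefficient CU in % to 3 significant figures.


Approach: apply Christiansen's uniformity coefficient, CU = (1 - mean_abs_deviation/mean)*100.
mean = 14.340 mm
mean |d_i - mean| = 2.6027 mm
CU = (1 - 2.6027/14.340)*100 = 81.9 %
Therefore Christiansen's uniformity coefficient CU = 81.9 %.


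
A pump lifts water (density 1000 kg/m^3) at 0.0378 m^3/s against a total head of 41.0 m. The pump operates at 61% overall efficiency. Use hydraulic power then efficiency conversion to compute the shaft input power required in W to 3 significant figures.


Approach: apply hydraulic power then efficiency conversion, P = rho*g*Q*H; P_in = P/eta.
Step 1 — hydraulic power (P = rho*g*Q*H):
  P = 1000 * 9.81 * 0.0378 * 41.0 = 15204 W
Step 2 — input power: P_in = P/eta = 15204 / 0.61 = 24900 W
Therefore the shaft input power required = 24900 W.


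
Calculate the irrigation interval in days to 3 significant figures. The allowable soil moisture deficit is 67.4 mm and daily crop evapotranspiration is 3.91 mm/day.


Approach: apply the irrigation interval relation, interval = SMD / ETc.
interval = 67.4 / 3.91 = 17.2 days
Therefore the irrigation interval = 17.2 days.


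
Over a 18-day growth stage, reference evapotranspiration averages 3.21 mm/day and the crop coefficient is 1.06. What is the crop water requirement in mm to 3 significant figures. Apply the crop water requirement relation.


Approach: apply the crop water requirement relation, CWR = ET0 * Kc * days.
CWR = 3.21 * 1.06 * 18 = 61.2 mm
Therefore the crop water requirement = 61.2 mm.


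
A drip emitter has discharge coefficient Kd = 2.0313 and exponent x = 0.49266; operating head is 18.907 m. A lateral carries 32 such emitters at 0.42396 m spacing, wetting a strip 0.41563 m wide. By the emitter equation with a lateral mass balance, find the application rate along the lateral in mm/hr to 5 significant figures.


Approach: apply the emitter equation with a lateral mass balance, q = Kd*h^x; Q = n*q; rate = Q/(n*spacing*width).
Step 1 — single emitter flow (q = Kd*h^x):
  q = 2.0313 * 18.907^0.49266 = 8.644004 L/hr
Step 2 — total lateral flow: Q = 32 * 8.644004 = 276.6081 L/hr
Step 3 — wetted area: A = 32 * 0.42396 * 0.41563 = 5.638736 m^2
Step 4 — application rate: Q/A = 276.6081/5.638736 = 49.055 mm/hr
Therefore the application rate along the lateral = 49.055 mm/hr.


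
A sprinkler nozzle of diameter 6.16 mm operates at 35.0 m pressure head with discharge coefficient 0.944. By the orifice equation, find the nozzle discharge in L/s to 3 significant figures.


Approach: apply the orifice equation, Q = Cd*A*sqrt(2*g*h), A = pi*(d/2)^2.
A = pi*(6.16e-3/2)^2 = 2.9802e-05 m^2
Q = 0.944 * 2.9802e-05 * sqrt(2*9.81*35.0) * 1000 = 0.737 L/s
Therefore the nozzle discharge = 0.737 L/s.


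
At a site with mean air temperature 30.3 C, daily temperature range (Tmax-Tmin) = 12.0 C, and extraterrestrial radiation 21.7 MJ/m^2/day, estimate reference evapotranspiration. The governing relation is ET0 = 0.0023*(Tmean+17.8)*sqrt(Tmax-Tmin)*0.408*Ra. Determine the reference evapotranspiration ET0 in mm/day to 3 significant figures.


ET0 = 0.0023*(30.3+17.8)*sqrt(12.0)*0.408*21.7 = 3.39 mm/day
Therefore the reference evapotranspiration ET0 = 3.39 mm/day.


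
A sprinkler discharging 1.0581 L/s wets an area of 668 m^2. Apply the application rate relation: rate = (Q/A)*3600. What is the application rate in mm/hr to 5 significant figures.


rate = (1.0581 / 668) * 3600 = 5.7023 mm/hr
Therefore the application rate = 5.7023 mm/hr.


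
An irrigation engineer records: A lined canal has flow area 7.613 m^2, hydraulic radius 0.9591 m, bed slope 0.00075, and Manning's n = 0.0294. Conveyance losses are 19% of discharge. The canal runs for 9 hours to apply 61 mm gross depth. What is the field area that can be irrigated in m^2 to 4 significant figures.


Approach: apply Manning's equation with a conveyance and depth budget, Q = (1/n)*A*R^(2/3)*S^(1/2); Q_field = Q*(1-loss); Area = Q_field*t/(d/1000).
Step 1 — canal discharge (Manning's equation):
  Q = (1/0.0294) * 7.613 * 0.9591^(2/3) * 0.00075^(1/2) = 6.89681 m^3/s
Step 2 — delivered flow: Q_field = 6.89681*(1 - 19/100) = 5.58642 m^3/s
Step 3 — volume delivered: V = 5.58642 * 9*3600 = 181000 m^3
Step 4 — area served: A = V / (depth/1000) = 181000 / 0.061 = 2967000 m^2
Therefore the field area that can be irrigated = 2967000 m^2.


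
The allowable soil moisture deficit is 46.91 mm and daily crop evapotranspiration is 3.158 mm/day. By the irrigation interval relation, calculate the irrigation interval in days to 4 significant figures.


Approach: apply the irrigation interval relation, interval = SMD / ETc.
interval = 46.91 / 3.158 = 14.85 days
Therefore the irrigation interval = 14.85 days.


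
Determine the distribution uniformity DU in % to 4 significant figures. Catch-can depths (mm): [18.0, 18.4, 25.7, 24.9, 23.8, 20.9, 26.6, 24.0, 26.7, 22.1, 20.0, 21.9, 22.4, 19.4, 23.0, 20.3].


Approach: apply the low-quarter distribution uniformity, DU = (mean of lowest quarter of readings / overall mean)*100.
sorted lowest 4 of 16: [18.0, 18.4, 19.4, 20.0] -> mean = 18.9500 mm
overall mean = 22.3813 mm
DU = (18.9500/22.3813)*100 = 84.67 %
Therefore the distribution uniformity DU = 84.67 %.


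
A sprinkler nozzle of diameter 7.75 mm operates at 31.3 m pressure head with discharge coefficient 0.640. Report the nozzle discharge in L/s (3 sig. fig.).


Approach: apply the orifice equation, Q = Cd*A*sqrt(2*g*h), A = pi*(d/2)^2.
A = pi*(7.75e-3/2)^2 = 4.7173e-05 m^2
Q = 0.640 * 4.7173e-05 * sqrt(2*9.81*31.3) * 1000 = 0.748 L/s
Therefore the nozzle discharge = 0.748 L/s.


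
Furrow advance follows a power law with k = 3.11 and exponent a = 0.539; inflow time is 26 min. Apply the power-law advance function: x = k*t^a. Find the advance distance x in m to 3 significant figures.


x = 3.11 * 26^0.539 = 18.0 m
Therefore the advance distance x = 18.0 m.


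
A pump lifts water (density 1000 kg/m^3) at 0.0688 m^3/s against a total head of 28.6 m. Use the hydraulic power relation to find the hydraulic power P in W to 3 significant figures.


Approach: apply the hydraulic power relation, P = rho*g*Q*H.
P = 1000 * 9.81 * 0.0688 * 28.6 = 19300 W
Therefore the hydraulic power P = 19300 W.


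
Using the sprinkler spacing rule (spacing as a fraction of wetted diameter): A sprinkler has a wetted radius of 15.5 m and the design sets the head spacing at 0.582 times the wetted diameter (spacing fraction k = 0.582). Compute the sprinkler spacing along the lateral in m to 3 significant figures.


Approach: apply the sprinkler spacing rule (spacing as a fraction of wetted diameter), S = k*(2*R).
S = 0.582 * (2 * 15.5) = 18.0 m
Therefore the sprinkler spacing along the lateral = 18.0 m.


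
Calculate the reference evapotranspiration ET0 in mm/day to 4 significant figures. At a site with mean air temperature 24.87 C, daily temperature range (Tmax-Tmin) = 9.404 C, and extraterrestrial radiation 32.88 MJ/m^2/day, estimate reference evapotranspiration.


Approach: apply the Hargreaves-Samani method, ET0 = 0.0023*(Tmean+17.8)*sqrt(Tmax-Tmin)*0.408*Ra.
ET0 = 0.0023*(24.87+17.8)*sqrt(9.404)*0.408*32.88 = 4.037 mm/day
Therefore the reference evapotranspiration ET0 = 4.037 mm/day.


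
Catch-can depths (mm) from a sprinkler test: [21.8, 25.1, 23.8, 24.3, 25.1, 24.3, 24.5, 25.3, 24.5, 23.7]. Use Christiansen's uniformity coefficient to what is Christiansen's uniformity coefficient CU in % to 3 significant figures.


Approach: apply Christiansen's uniformity coefficient, CU = (1 - mean_abs_deviation/mean)*100.
mean = 24.240 mm
mean |d_i - mean| = 0.68400 mm
CU = (1 - 0.68400/24.240)*100 = 97.2 %
Therefore Christiansen's uniformity coefficient CU = 97.2 %.


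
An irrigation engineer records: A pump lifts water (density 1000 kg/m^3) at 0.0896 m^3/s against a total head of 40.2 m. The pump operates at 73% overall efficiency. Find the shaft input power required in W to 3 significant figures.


Approach: apply hydraulic power then efficiency conversion, P = rho*g*Q*H; P_in = P/eta.
Step 1 — hydraulic power (P = rho*g*Q*H):
  P = 1000 * 9.81 * 0.0896 * 40.2 = 35335 W
Step 2 — input power: P_in = P/eta = 35335 / 0.73 = 48400 W
Therefore the shaft input power required = 48400 W.


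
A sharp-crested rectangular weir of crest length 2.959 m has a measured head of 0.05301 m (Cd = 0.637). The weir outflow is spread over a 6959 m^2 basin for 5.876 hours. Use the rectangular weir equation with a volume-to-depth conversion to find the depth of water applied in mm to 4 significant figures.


Approach: apply the rectangular weir equation with a volume-to-depth conversion, Q = (2/3)*Cd*L*sqrt(2g)*H^1.5; d = Q*t/A * 1000.
Step 1 — weir discharge:
  Q = (2/3)*0.637*2.959*sqrt(2*9.81)*0.05301^1.5 = 0.0679328 m^3/s
Step 2 — volume: V = 0.0679328 * 5.876*3600 = 1437.02 m^3
Step 3 — depth: d = V/A * 1000 = 1437.02/6959 * 1000 = 206.5 mm
Therefore the depth of water applied = 206.5 mm.


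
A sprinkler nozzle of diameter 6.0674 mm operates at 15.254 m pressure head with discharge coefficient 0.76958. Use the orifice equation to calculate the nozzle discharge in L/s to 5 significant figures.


Approach: apply the orifice equation, Q = Cd*A*sqrt(2*g*h), A = pi*(d/2)^2.
A = pi*(6.0674e-3/2)^2 = 2.891313e-05 m^2
Q = 0.76958 * 2.891313e-05 * sqrt(2*9.81*15.254) * 1000 = 0.38494 L/s
Therefore the nozzle discharge = 0.38494 L/s.


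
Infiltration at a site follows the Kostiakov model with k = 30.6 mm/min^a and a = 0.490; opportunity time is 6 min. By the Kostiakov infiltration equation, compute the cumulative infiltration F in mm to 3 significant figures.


Approach: apply the Kostiakov infiltration equation, F = k*t^a.
F = 30.6 * 6^0.490 = 73.6 mm
Therefore the cumulative infiltration F = 73.6 mm.


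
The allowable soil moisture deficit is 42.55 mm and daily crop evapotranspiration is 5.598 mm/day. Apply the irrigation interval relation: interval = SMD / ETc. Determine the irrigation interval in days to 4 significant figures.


interval = 42.55 / 5.598 = 7.601 days
Therefore the irrigation interval = 7.601 days.


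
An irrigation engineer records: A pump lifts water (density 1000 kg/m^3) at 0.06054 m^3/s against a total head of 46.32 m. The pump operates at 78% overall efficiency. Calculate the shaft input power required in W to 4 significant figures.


Approach: apply hydraulic power then efficiency conversion, P = rho*g*Q*H; P_in = P/eta.
Step 1 — hydraulic power (P = rho*g*Q*H):
  P = 1000 * 9.81 * 0.06054 * 46.32 = 27509.3 W
Step 2 — input power: P_in = P/eta = 27509.3 / 0.78 = 35270 W
Therefore the shaft input power required = 35270 W.


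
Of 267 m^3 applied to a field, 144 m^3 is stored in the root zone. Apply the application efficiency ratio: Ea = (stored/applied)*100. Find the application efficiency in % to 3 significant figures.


Ea = (144/267)*100 = 53.9 %
Therefore the application efficiency = 53.9 %.


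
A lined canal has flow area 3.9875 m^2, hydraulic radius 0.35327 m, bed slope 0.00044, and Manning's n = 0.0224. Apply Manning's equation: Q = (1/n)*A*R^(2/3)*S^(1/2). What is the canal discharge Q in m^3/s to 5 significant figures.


Q = (1/0.0224) * 3.9875 * 0.35327^(2/3) * 0.00044^(1/2) = 1.8660 m^3/s
Therefore the canal discharge Q = 1.8660 m^3/s.


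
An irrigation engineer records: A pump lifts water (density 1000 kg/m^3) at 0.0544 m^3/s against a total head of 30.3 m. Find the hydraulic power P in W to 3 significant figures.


Approach: apply the hydraulic power relation, P = rho*g*Q*H.
P = 1000 * 9.81 * 0.0544 * 30.3 = 16200 W
Therefore the hydraulic power P = 16200 W.


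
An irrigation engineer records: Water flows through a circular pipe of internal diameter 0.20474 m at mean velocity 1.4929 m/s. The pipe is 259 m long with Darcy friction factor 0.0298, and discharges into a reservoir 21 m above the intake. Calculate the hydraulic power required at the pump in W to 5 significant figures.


Approach: apply continuity + Darcy-Weisbach + hydraulic power, Q = A*v; hf = f*(L/D)*(v^2/(2g)); H = static + hf; P = rho*g*Q*H.
Step 1 — flow rate (continuity, Q = A*v):
  A = pi*(0.20474/2)^2 = 0.03292269 m^2
  Q = 0.03292269 * 1.4929 = 0.04915028 m^3/s
Step 2 — friction head loss (Darcy-Weisbach):
  hf = 0.0298 * (259/0.20474) * (1.4929^2 / (2*9.81))
  hf = 4.282287 m
Step 3 — total head: H = 21 + 4.282287 = 25.28229 m
Step 4 — hydraulic power (P = rho*g*Q*H):
  P = 1000 * 9.81 * 0.04915028 * 25.28229 = 12190 W
Therefore the hydraulic power required at the pump = 12190 W.


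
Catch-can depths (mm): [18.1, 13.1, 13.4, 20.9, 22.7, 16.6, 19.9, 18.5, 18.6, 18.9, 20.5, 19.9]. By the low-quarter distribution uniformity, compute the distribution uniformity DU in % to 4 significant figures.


Approach: apply the low-quarter distribution uniformity, DU = (mean of lowest quarter of readings / overall mean)*100.
sorted lowest 3 of 12: [13.1, 13.4, 16.6] -> mean = 14.3667 mm
overall mean = 18.4250 mm
DU = (14.3667/18.4250)*100 = 77.97 %
Therefore the distribution uniformity DU = 77.97 %.


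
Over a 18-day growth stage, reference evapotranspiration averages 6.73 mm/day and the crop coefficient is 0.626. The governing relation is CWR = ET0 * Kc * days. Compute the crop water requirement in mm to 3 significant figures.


CWR = 6.73 * 0.626 * 18 = 75.8 mm
Therefore the crop water requirement = 75.8 mm.


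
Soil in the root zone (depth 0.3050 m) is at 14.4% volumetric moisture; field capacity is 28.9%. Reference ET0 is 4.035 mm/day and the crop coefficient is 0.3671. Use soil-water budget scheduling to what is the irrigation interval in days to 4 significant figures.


Approach: apply soil-water budget scheduling, SMD = (FC-theta)/100*depth*1000; ETc = ET0*Kc; interval = SMD/ETc.
Step 1 — soil moisture deficit:
  SMD = (28.9 - 14.4)/100 * 0.3050 * 1000 = 44.2250 mm
Step 2 — daily crop ET (ETc = ET0*Kc):
  ETc = 4.035 * 0.3671 = 1.48125 mm/day
Step 3 — irrigation interval (SMD/ETc):
  interval = 44.2250 / 1.48125 = 29.86 days
Therefore the irrigation interval = 29.86 days.


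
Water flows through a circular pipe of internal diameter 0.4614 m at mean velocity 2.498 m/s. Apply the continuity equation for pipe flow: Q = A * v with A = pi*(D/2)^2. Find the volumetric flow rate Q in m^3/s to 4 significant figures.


A = pi*(0.4614/2)^2 = 0.167203 m^2
Q = 0.167203 * 2.498 = 0.4177 m^3/s
Therefore the volumetric flow rate Q = 0.4177 m^3/s.


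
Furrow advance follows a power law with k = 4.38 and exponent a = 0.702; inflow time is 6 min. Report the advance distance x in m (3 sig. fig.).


Approach: apply the power-law advance function, x = k*t^a.
x = 4.38 * 6^0.702 = 15.4 m
Therefore the advance distance x = 15.4 m.


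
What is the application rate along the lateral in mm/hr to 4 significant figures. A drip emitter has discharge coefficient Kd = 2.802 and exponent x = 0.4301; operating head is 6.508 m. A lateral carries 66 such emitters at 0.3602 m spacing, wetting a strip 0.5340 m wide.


Approach: apply the emitter equation with a lateral mass balance, q = Kd*h^x; Q = n*q; rate = Q/(n*spacing*width).
Step 1 — single emitter flow (q = Kd*h^x):
  q = 2.802 * 6.508^0.4301 = 6.27093 L/hr
Step 2 — total lateral flow: Q = 66 * 6.27093 = 413.881 L/hr
Step 3 — wetted area: A = 66 * 0.3602 * 0.5340 = 12.6949 m^2
Step 4 — application rate: Q/A = 413.881/12.6949 = 32.60 mm/hr
Therefore the application rate along the lateral = 32.60 mm/hr.


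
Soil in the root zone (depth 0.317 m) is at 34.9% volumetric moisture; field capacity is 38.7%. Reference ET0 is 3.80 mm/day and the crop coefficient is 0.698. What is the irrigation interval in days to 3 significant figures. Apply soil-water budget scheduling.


Approach: apply soil-water budget scheduling, SMD = (FC-theta)/100*depth*1000; ETc = ET0*Kc; interval = SMD/ETc.
Step 1 — soil moisture deficit:
  SMD = (38.7 - 34.9)/100 * 0.317 * 1000 = 12.046 mm
Step 2 — daily crop ET (ETc = ET0*Kc):
  ETc = 3.80 * 0.698 = 2.6524 mm/day
Step 3 — irrigation interval (SMD/ETc):
  interval = 12.046 / 2.6524 = 4.54 days
Therefore the irrigation interval = 4.54 days.


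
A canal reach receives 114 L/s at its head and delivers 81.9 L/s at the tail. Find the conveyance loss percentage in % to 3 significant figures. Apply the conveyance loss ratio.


Approach: apply the conveyance loss ratio, loss% = ((Q_head - Q_tail)/Q_head)*100.
loss = ((114 - 81.9)/114)*100 = 28.2 %
Therefore the conveyance loss percentage = 28.2 %.


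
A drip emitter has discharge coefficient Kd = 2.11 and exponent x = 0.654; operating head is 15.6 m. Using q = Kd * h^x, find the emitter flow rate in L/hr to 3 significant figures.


q = 2.11 * 15.6^0.654 = 12.7 L/hr
Therefore the emitter flow rate = 12.7 L/hr.


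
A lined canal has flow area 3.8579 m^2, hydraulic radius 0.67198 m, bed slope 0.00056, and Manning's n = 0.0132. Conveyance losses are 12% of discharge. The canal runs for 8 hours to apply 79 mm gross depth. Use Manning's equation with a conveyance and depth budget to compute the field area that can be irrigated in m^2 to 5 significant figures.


Approach: apply Manning's equation with a conveyance and depth budget, Q = (1/n)*A*R^(2/3)*S^(1/2); Q_field = Q*(1-loss); Area = Q_field*t/(d/1000).
Step 1 — canal discharge (Manning's equation):
  Q = (1/0.0132) * 3.8579 * 0.67198^(2/3) * 0.00056^(1/2) = 5.306098 m^3/s
Step 2 — delivered flow: Q_field = 5.306098*(1 - 12/100) = 4.669366 m^3/s
Step 3 — volume delivered: V = 4.669366 * 8*3600 = 134477.8 m^3
Step 4 — area served: A = V / (depth/1000) = 134477.8 / 0.079 = 1702300 m^2
Therefore the field area that can be irrigated = 1702300 m^2.


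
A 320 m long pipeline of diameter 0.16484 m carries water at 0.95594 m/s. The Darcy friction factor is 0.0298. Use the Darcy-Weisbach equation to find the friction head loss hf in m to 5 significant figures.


Approach: apply the Darcy-Weisbach equation, hf = f*(L/D)*(v^2/(2g)).
hf = 0.0298 * (320/0.16484) * (0.95594^2 / (2*9.81))
hf = 2.6944 m
Therefore the friction head loss hf = 2.6944 m.


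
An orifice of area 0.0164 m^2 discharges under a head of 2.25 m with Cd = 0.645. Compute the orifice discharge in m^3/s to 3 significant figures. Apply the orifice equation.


Approach: apply the orifice equation, Q = Cd*A*sqrt(2*g*h).
Q = 0.645 * 0.0164 * sqrt(2*9.81*2.25) = 0.0703 m^3/s
Therefore the orifice discharge = 0.0703 m^3/s.


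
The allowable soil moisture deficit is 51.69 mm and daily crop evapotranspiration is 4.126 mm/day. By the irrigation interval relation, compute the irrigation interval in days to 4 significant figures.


Approach: apply the irrigation interval relation, interval = SMD / ETc.
interval = 51.69 / 4.126 = 12.53 days
Therefore the irrigation interval = 12.53 days.


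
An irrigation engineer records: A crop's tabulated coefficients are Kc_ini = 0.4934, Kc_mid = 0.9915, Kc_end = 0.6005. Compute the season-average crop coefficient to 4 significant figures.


Approach: apply a simple seasonal average, Kc_avg = (Kc_ini + Kc_mid + Kc_end)/3.
Kc_avg = (0.4934 + 0.9915 + 0.6005)/3 = 0.6951
Therefore the season-average crop coefficient = 0.6951.


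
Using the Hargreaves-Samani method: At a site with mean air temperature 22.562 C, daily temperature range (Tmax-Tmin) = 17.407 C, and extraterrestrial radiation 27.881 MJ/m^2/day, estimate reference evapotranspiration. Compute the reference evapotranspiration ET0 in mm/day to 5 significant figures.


Approach: apply the Hargreaves-Samani method, ET0 = 0.0023*(Tmean+17.8)*sqrt(Tmax-Tmin)*0.408*Ra.
ET0 = 0.0023*(22.562+17.8)*sqrt(17.407)*0.408*27.881 = 4.4059 mm/day
Therefore the reference evapotranspiration ET0 = 4.4059 mm/day.


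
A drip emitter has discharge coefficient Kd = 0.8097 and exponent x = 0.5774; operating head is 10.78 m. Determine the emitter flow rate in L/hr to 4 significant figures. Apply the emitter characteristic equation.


Approach: apply the emitter characteristic equation, q = Kd * h^x.
q = 0.8097 * 10.78^0.5774 = 3.196 L/hr
Therefore the emitter flow rate = 3.196 L/hr.


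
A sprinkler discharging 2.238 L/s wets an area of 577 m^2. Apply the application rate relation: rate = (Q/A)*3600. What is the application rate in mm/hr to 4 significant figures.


rate = (2.238 / 577) * 3600 = 13.96 mm/hr
Therefore the application rate = 13.96 mm/hr.
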